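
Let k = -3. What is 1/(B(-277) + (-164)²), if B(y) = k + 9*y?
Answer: 1/24400 ≈ 4.0984e-5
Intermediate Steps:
B(y) = -3 + 9*y
1/(B(-277) + (-164)²) = 1/((-3 + 9*(-277)) + (-164)²) = 1/((-3 - 2493) + 26896) = 1/(-2496 + 26896) = 1/24400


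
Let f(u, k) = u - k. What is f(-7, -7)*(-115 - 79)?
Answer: 0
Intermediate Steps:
f(-7, -7)*(-115 - 79) = (-7 - 1*(-7))*(-115 - 79) = (-7 + 7)*(-194) = 0*(-194) = 0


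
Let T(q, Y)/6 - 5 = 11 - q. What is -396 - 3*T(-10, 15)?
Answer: -864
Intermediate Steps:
T(q, Y) = 96 - 6*q (T(q, Y) = 30 + 6*(11 - q) = 30 + (66 - 6*q) = 96 - 6*q)
-396 - 3*T(-10, 15) = -396 - 3*(96 - 6*(-10)) = -396 - 3*(96 + 60) = -396 - 3*156 = -396 - 468 = -864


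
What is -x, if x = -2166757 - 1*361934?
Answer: 2528691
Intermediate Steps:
x = -2528691 (x = -2166757 - 361934 = -2528691)
-x = -1*(-2528691) = 2528691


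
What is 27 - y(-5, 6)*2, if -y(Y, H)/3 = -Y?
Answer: 57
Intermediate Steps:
y(Y, H) = 3*Y (y(Y, H) = -(-3)*Y = 3*Y)
27 - y(-5, 6)*2 = 27 - 3*(-5)*2 = 27 - (-15)*2 = 27 - 1*(-30) = 27 + 30 = 57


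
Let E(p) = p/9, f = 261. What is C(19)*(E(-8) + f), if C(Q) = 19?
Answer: 44479/9 ≈ 4942.1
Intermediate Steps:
E(p) = p/9 (E(p) = p*(⅑) = p/9)
C(19)*(E(-8) + f) = 19*((⅑)*(-8) + 261) = 19*(-8/9 + 261) = 19*(2341/9) = 44479/9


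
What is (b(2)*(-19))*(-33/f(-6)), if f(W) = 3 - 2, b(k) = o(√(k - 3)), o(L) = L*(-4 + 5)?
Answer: 627*I ≈ 627.0*I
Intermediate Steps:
o(L) = L (o(L) = L*1 = L)
b(k) = √(-3 + k) (b(k) = √(k - 3) = √(-3 + k))
f(W) = 1
(b(2)*(-19))*(-33/f(-6)) = (√(-3 + 2)*(-19))*(-33/1) = (√(-1)*(-19))*(-33*1) = (I*(-19))*(-33) = -19*I*(-33) = 627*I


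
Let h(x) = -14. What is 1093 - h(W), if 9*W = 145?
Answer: 1107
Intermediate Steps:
W = 145/9 (W = (⅑)*145 = 145/9 ≈ 16.111)
1093 - h(W) = 1093 - 1*(-14) = 1093 + 14 = 1107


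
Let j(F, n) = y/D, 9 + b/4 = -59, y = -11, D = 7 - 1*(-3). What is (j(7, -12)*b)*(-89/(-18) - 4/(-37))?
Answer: 503404/333 ≈ 1511.7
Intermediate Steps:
D = 10 (D = 7 + 3 = 10)
b = -272 (b = -36 + 4*(-59) = -36 - 236 = -272)
j(F, n) = -11/10
(j(7, -12)*b)*(-89/(-18) - 4/(-37)) = (-11/10*(-272))*(-89/(-18) - 4/(-37)) = 1496*(-89*(-1/18) - 4*(-1/37))/5 = 1496*(89/18 + 4/37)/5 = (1496/5)*(3365/666) = 503404/333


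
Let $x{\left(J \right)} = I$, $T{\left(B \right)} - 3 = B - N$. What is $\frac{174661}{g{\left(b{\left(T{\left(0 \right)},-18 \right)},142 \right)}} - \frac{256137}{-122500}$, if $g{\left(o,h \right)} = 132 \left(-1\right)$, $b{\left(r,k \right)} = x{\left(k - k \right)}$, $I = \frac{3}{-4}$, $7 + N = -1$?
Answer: $- \frac{190733593}{144375} \approx -1321.1$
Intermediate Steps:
$N = -8$ ($N = -7 - 1 = -8$)
$T{\left(B \right)} = 11 + B$ ($T{\left(B \right)} = 3 + \left(B - -8\right) = 3 + \left(B + 8\right) = 3 + \left(8 + B\right) = 11 + B$)
$I = - \frac{3}{4}$ ($I = 3 \left(- \frac{1}{4}\right) = - \frac{3}{4} \approx -0.75$)
$x{\left(J \right)} = - \frac{3}{4}$
$b{\left(r,k \right)} = - \frac{3}{4}$
$g{\left(o,h \right)} = -132$
$\frac{174661}{g{\left(b{\left(T{\left(0 \right)},-18 \right)},142 \right)}} - \frac{256137}{-122500} = \frac{174661}{-132} - \frac{256137}{-122500} = 174661 \left(- \frac{1}{132}\right) - - \frac{36591}{17500} = - \frac{174661}{132} + \frac{36591}{17500} = - \frac{190733593}{144375}$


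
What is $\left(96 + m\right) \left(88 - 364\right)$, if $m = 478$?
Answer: $-158424$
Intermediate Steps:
$\left(96 + m\right) \left(88 - 364\right) = \left(96 + 478\right) \left(88 - 364\right) = 574 \left(-276\right) = -158424$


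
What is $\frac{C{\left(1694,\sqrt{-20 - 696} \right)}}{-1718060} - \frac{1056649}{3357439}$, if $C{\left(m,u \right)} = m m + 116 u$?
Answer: $- \frac{2862503550786}{1442070412085} - \frac{58 i \sqrt{179}}{429515} \approx -1.985 - 0.0018067 i$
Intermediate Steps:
$C{\left(m,u \right)} = m^{2} + 116 u$
$\frac{C{\left(1694,\sqrt{-20 - 696} \right)}}{-1718060} - \frac{1056649}{3357439} = \frac{1694^{2} + 116 \sqrt{-20 - 696}}{-1718060} - \frac{1056649}{3357439} = \left(2869636 + 116 \sqrt{-20 - 696}\right) \left(- \frac{1}{1718060}\right) - \frac{1056649}{3357439} = \left(2869636 + 116 \sqrt{-716}\right) \left(- \frac{1}{1718060}\right) - \frac{1056649}{3357439} = \left(2869636 + 116 \cdot 2 i \sqrt{179}\right) \left(- \frac{1}{1718060}\right) - \frac{1056649}{3357439} = \left(2869636 + 232 i \sqrt{179}\right) \left(- \frac{1}{1718060}\right) - \frac{1056649}{3357439} = \left(- \frac{717409}{429515} - \frac{58 i \sqrt{179}}{429515}\right) - \frac{1056649}{3357439} = - \frac{2862503550786}{1442070412085} - \frac{58 i \sqrt{179}}{429515}$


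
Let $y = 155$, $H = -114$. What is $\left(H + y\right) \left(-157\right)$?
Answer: $-6437$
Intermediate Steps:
$\left(H + y\right) \left(-157\right) = \left(-114 + 155\right) \left(-157\right) = 41 \left(-157\right) = -6437$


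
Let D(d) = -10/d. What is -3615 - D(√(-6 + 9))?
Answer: -3615 + 10*√3/3 ≈ -3609.2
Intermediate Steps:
-3615 - D(√(-6 + 9)) = -3615 - (-10)/(√(-6 + 9)) = -3615 - (-10)/(√3) = -3615 - (-10)*√3/3 = -3615 + 10*√3/3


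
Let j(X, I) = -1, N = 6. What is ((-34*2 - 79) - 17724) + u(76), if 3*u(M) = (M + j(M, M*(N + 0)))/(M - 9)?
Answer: -1197332/67 ≈ -17871.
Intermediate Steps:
u(M) = (-1 + M)/(3*(-9 + M)) (u(M) = ((M - 1)/(M - 9))/3 = ((-1 + M)/(-9 + M))/3 = (-1 + M)/(3*(-9 + M)))
((-34*2 - 79) - 17724) + u(76) = ((-34*2 - 79) - 17724) + (-1 + 76)/(3*(-9 + 76)) = ((-68 - 79) - 17724) + (⅓)*75/67 = (-147 - 17724) + (⅓)*(1/67)*75 = -17871 + 25/67 = -1197332/67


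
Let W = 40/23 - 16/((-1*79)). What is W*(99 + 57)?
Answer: 550368/1817 ≈ 302.90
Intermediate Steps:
W = 3528/1817 (W = 40*(1/23) - 16/(-79) = 40/23 - 16*(-1/79) = 40/23 + 16/79 = 3528/1817 ≈ 1.9417)
W*(99 + 57) = 3528*(99 + 57)/1817 = (3528/1817)*156 = 550368/1817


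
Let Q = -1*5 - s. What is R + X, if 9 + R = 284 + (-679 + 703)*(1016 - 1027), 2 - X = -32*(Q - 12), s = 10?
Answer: -851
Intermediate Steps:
Q = -15 (Q = -1*5 - 1*10 = -5 - 10 = -15)
X = -862 (X = 2 - (-32)*(-15 - 12) = 2 - (-32)*(-27) = 2 - 1*864 = 2 - 864 = -862)
R = 11 (R = -9 + (284 + (-679 + 703)*(1016 - 1027)) = -9 + (284 + 24*(-11)) = -9 + (284 - 264) = -9 + 20 = 11)
R + X = 11 - 862 = -851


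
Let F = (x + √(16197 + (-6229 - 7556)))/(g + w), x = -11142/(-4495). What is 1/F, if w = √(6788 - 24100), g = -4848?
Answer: 3372274860/675144113 - 8162830100*√67/675144113 - 2782405*I*√1082/675144113 + 20205025*I*√72494/2025432339 ≈ -93.97 + 2.5504*I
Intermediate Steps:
x = 11142/4495 (x = -11142*(-1/4495) = 11142/4495 ≈ 2.4788)
w = 4*I*√1082 (w = √(-17312) = 4*I*√1082 ≈ 131.58*I)
F = (11142/4495 + 6*√67)/(-4848 + 4*I*√1082) (F = (11142/4495 + √(16197 + (-6229 - 7556)))/(-4848 + 4*I*√1082) = (11142/4495 + √(16197 - 13785))/(-4848 + 4*I*√1082) = (11142/4495 + √2412)/(-4848 + 4*I*√1082) = (11142/4495 + 6*√67)/(-4848 + 4*I*√1082) ≈ -0.010634 - 0.0002886*I)
1/F = 1/(-1688013/3303883435 - 909*√67/735013 - 5571*I*√1082/13215533740 - 3*I*√72494/2940052)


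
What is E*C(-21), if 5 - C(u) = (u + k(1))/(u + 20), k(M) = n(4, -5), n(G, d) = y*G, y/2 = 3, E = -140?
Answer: -1120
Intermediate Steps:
y = 6 (y = 2*3 = 6)
n(G, d) = 6*G
k(M) = 24 (k(M) = 6*4 = 24)
C(u) = 5 - (24 + u)/(20 + u) (C(u) = 5 - (u + 24)/(u + 20) = 5 - (24 + u)/(20 + u))
E*C(-21) = -560*(19 - 21)/(20 - 21) = -560*(-2)/(-1) = -560*(-1)*(-2) = -140*8 = -1120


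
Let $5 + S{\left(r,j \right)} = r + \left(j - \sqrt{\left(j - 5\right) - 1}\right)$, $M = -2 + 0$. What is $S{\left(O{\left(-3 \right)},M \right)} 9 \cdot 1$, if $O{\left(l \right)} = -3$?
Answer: $-90 - 18 i \sqrt{2} \approx -90.0 - 25.456 i$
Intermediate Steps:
$M = -2$
$S{\left(r,j \right)} = -5 + j + r - \sqrt{-6 + j}$ ($S{\left(r,j \right)} = -5 + \left(r + \left(j - \sqrt{\left(j - 5\right) - 1}\right)\right) = -5 + \left(r + \left(j - \sqrt{\left(-5 + j\right) - 1}\right)\right) = -5 + \left(r + \left(j - \sqrt{-6 + j}\right)\right) = -5 + \left(j + r - \sqrt{-6 + j}\right) = -5 + j + r - \sqrt{-6 + j}$)
$S{\left(O{\left(-3 \right)},M \right)} 9 \cdot 1 = \left(-5 - 2 - 3 - \sqrt{-6 - 2}\right) 9 \cdot 1 = \left(-5 - 2 - 3 - \sqrt{-8}\right) 9 \cdot 1 = \left(-5 - 2 - 3 - 2 i \sqrt{2}\right) 9 \cdot 1 = \left(-10 - 2 i \sqrt{2}\right) 9 \cdot 1 = \left(-90 - 18 i \sqrt{2}\right) 1 = -90 - 18 i \sqrt{2}$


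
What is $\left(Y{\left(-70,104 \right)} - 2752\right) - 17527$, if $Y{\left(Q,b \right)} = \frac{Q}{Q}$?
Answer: $-20278$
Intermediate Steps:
$Y{\left(Q,b \right)} = 1$
$\left(Y{\left(-70,104 \right)} - 2752\right) - 17527 = \left(1 - 2752\right) - 17527 = -2751 - 17527 = -20278$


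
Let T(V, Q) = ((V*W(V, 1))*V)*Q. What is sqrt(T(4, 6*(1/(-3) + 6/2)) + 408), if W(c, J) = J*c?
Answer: 2*sqrt(358) ≈ 37.842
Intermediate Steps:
T(V, Q) = Q*V**3 (T(V, Q) = ((V*(1*V))*V)*Q = ((V*V)*V)*Q = (V**2*V)*Q = V**3*Q = Q*V**3)
sqrt(T(4, 6*(1/(-3) + 6/2)) + 408) = sqrt((6*(1/(-3) + 6/2))*4**3 + 408) = sqrt((6*(1*(-1/3) + 6*(1/2)))*64 + 408) = sqrt((6*(-1/3 + 3))*64 + 408) = sqrt((6*(8/3))*64 + 408) = sqrt(16*64 + 408) = sqrt(1024 + 408) = sqrt(1432) = 2*sqrt(358)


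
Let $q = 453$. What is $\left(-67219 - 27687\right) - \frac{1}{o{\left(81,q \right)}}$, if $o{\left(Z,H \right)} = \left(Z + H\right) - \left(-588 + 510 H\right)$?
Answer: $- \frac{21819648647}{229908} \approx -94906.0$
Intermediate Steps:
$o{\left(Z,H \right)} = 588 + Z - 509 H$ ($o{\left(Z,H \right)} = \left(H + Z\right) - \left(-588 + 510 H\right) = 588 + Z - 509 H$)
$\left(-67219 - 27687\right) - \frac{1}{o{\left(81,q \right)}} = \left(-67219 - 27687\right) - \frac{1}{588 + 81 - 230577} = -94906 - \frac{1}{-229908} = -94906 - - \frac{1}{229908} = -94906 + \frac{1}{229908} = - \frac{21819648647}{229908}$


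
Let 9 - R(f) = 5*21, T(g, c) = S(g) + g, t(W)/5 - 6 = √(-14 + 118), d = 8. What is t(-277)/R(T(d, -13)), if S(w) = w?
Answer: -5/16 - 5*√26/48 ≈ -0.84365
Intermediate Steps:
t(W) = 30 + 10*√26 (t(W) = 30 + 5*√(-14 + 118) = 30 + 5*√104 = 30 + 5*(2*√26) = 30 + 10*√26)
T(g, c) = 2*g (T(g, c) = g + g = 2*g)
R(f) = -96 (R(f) = 9 - 5*21 = 9 - 1*105 = 9 - 105 = -96)
t(-277)/R(T(d, -13)) = (30 + 10*√26)/(-96) = (30 + 10*√26)*(-1/96) = -5/16 - 5*√26/48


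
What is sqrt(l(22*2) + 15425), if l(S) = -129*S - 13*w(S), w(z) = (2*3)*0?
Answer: sqrt(9749) ≈ 98.737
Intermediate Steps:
w(z) = 0 (w(z) = 6*0 = 0)
l(S) = -129*S (l(S) = -129*S - 13*0 = -129*S + 0 = -129*S)
sqrt(l(22*2) + 15425) = sqrt(-2838*2 + 15425) = sqrt(-129*44 + 15425) = sqrt(-5676 + 15425) = sqrt(9749)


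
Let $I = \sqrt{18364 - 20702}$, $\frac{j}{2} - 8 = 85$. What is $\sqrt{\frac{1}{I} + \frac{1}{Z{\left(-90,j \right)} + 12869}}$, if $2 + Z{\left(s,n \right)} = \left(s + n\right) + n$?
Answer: $\frac{\sqrt{7986182484 - 44914590882 i \sqrt{2338}}}{10247454} \approx 0.10188 - 0.1015 i$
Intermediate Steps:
$j = 186$ ($j = 16 + 2 \cdot 85 = 16 + 170 = 186$)
$Z{\left(s,n \right)} = -2 + s + 2 n$ ($Z{\left(s,n \right)} = -2 + \left(\left(s + n\right) + n\right) = -2 + \left(\left(n + s\right) + n\right) = -2 + \left(s + 2 n\right) = -2 + s + 2 n$)
$I = i \sqrt{2338}$ ($I = \sqrt{-2338} = i \sqrt{2338} \approx 48.353 i$)
$\sqrt{\frac{1}{I} + \frac{1}{Z{\left(-90,j \right)} + 12869}} = \sqrt{\frac{1}{i \sqrt{2338}} + \frac{1}{\left(-2 - 90 + 2 \cdot 186\right) + 12869}} = \sqrt{- \frac{i \sqrt{2338}}{2338} + \frac{1}{\left(-2 - 90 + 372\right) + 12869}} = \sqrt{- \frac{i \sqrt{2338}}{2338} + \frac{1}{280 + 12869}} = \sqrt{- \frac{i \sqrt{2338}}{2338} + \frac{1}{13149}} = \sqrt{\frac{1}{13149} - \frac{i \sqrt{2338}}{2338}}$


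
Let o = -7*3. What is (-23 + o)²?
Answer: 1936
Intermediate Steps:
o = -21
(-23 + o)² = (-23 - 21)² = (-44)² = 1936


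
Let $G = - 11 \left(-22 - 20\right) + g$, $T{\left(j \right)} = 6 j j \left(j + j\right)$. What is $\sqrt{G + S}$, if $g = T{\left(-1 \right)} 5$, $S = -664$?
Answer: $i \sqrt{262} \approx 16.186 i$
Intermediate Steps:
$T{\left(j \right)} = 12 j^{3}$ ($T{\left(j \right)} = 6 j j 2 j = 6 j 2 j^{2} = 12 j^{3}$)
$g = -60$ ($g = 12 \left(-1\right)^{3} \cdot 5 = 12 \left(-1\right) 5 = \left(-12\right) 5 = -60$)
$G = 402$ ($G = - 11 \left(-22 - 20\right) - 60 = \left(-11\right) \left(-42\right) - 60 = 462 - 60 = 402$)
$\sqrt{G + S} = \sqrt{402 - 664} = \sqrt{-262} = i \sqrt{262}$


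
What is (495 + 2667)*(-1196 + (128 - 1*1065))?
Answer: -6744546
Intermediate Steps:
(495 + 2667)*(-1196 + (128 - 1*1065)) = 3162*(-1196 + (128 - 1065)) = 3162*(-1196 - 937) = 3162*(-2133) = -6744546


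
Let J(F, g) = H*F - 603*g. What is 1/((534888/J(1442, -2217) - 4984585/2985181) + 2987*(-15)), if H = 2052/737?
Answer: -327778900880439/14686550216385656006 ≈ -2.2318e-5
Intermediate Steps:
H = 2052/737 (H = 2052*(1/737) = 2052/737 ≈ 2.7843)
J(F, g) = -603*g + 2052*F/737 (J(F, g) = 2052*F/737 - 603*g = -603*g + 2052*F/737)
1/((534888/J(1442, -2217) - 4984585/2985181) + 2987*(-15)) = 1/((534888/(-603*(-2217) + (2052/737)*1442) - 4984585/2985181) + 2987*(-15)) = 1/((534888/(1336851 + 2958984/737) - 4984585*1/2985181) - 44805) = 1/((534888/(988218171/737) - 4984585/2985181) - 44805) = 1/((534888*(737/988218171) - 4984585/2985181) - 44805) = 1/((43801384/109802019 - 4984585/2985181) - 44805) = 1/(-416562437586611/327778900880439 - 44805) = 1/(-14686550216385656006/327778900880439) = -327778900880439/14686550216385656006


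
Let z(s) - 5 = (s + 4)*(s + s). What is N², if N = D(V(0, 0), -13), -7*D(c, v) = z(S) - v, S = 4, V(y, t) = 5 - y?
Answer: 6724/49 ≈ 137.22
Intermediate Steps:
z(s) = 5 + 2*s*(4 + s) (z(s) = 5 + (s + 4)*(s + s) = 5 + (4 + s)*(2*s) = 5 + 2*s*(4 + s))
D(c, v) = -69/7 + v/7 (D(c, v) = -((5 + 2*4² + 8*4) - v)/7 = -((5 + 2*16 + 32) - v)/7 = -((5 + 32 + 32) - v)/7 = -(69 - v)/7 = -69/7 + v/7)
N = -82/7 (N = -69/7 + (⅐)*(-13) = -69/7 - 13/7 = -82/7 ≈ -11.714)
N² = (-82/7)² = 6724/49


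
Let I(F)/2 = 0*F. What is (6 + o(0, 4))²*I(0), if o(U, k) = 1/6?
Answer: 0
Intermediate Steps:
I(F) = 0 (I(F) = 2*(0*F) = 2*0 = 0)
o(U, k) = ⅙
(6 + o(0, 4))²*I(0) = (6 + ⅙)²*0 = (37/6)²*0 = (1369/36)*0 = 0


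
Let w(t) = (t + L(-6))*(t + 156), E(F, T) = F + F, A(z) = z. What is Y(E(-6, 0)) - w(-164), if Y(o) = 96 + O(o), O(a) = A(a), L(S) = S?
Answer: -1276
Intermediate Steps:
O(a) = a
E(F, T) = 2*F
Y(o) = 96 + o
w(t) = (-6 + t)*(156 + t) (w(t) = (t - 6)*(t + 156) = (-6 + t)*(156 + t))
Y(E(-6, 0)) - w(-164) = (96 + 2*(-6)) - (-936 + (-164)² + 150*(-164)) = (96 - 12) - (-936 + 26896 - 24600) = 84 - 1*1360 = 84 - 1360 = -1276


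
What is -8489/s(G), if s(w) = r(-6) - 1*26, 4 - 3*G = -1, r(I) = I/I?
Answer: 8489/25 ≈ 339.56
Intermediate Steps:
r(I) = 1
G = 5/3 (G = 4/3 - ⅓*(-1) = 4/3 + ⅓ = 5/3 ≈ 1.6667)
s(w) = -25 (s(w) = 1 - 1*26 = 1 - 26 = -25)
-8489/s(G) = -8489/(-25) = -8489*(-1/25) = 8489/25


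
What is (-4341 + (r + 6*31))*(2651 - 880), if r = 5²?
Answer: -7314230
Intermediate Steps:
r = 25
(-4341 + (r + 6*31))*(2651 - 880) = (-4341 + (25 + 6*31))*(2651 - 880) = (-4341 + (25 + 186))*1771 = (-4341 + 211)*1771 = -4130*1771 = -7314230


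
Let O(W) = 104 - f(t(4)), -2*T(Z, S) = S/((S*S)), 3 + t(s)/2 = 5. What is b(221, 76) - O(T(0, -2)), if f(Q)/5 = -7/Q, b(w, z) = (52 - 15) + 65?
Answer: -43/4 ≈ -10.750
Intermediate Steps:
t(s) = 4 (t(s) = -6 + 2*5 = -6 + 10 = 4)
b(w, z) = 102 (b(w, z) = 37 + 65 = 102)
f(Q) = -35/Q (f(Q) = 5*(-7/Q) = -35/Q)
T(Z, S) = -1/(2*S) (T(Z, S) = -S/(2*(S*S)) = -S/(2*(S²)) = -S/(2*S²) = -1/(2*S))
O(W) = 451/4 (O(W) = 104 - (-35)/4 = 104 - 1*(-35/4) = 104 + 35/4 = 451/4)
b(221, 76) - O(T(0, -2)) = 102 - 1*451/4 = 102 - 451/4 = -43/4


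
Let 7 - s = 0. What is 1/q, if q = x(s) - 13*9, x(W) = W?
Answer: -1/110 ≈ -0.0090909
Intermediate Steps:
s = 7 (s = 7 - 1*0 = 7 + 0 = 7)
q = -110 (q = 7 - 13*9 = 7 - 117 = -110)
1/q = 1/(-110) = -1/110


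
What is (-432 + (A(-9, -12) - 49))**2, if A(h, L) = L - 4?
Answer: 247009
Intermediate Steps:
A(h, L) = -4 + L
(-432 + (A(-9, -12) - 49))**2 = (-432 + ((-4 - 12) - 49))**2 = (-432 + (-16 - 49))**2 = (-432 - 65)**2 = (-497)**2 = 247009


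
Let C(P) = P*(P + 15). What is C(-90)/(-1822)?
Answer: -3375/911 ≈ -3.7047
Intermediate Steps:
C(P) = P*(15 + P)
C(-90)/(-1822) = -90*(15 - 90)/(-1822) = -90*(-75)*(-1/1822) = 6750*(-1/1822) = -3375/911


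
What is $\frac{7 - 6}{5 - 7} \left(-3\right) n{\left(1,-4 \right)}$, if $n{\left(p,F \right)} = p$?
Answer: $\frac{3}{2} \approx 1.5$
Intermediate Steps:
$\frac{7 - 6}{5 - 7} \left(-3\right) n{\left(1,-4 \right)} = \frac{7 - 6}{5 - 7} \left(-3\right) 1 = 1 \frac{1}{-2} \left(-3\right) 1 = 1 \left(- \frac{1}{2}\right) \left(-3\right) 1 = \left(- \frac{1}{2}\right) \left(-3\right) 1 = \frac{3}{2} \cdot 1 = \frac{3}{2}$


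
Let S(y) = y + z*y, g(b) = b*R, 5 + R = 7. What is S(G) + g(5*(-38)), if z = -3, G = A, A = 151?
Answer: -682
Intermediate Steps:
G = 151
R = 2 (R = -5 + 7 = 2)
g(b) = 2*b (g(b) = b*2 = 2*b)
S(y) = -2*y (S(y) = y - 3*y = -2*y)
S(G) + g(5*(-38)) = -2*151 + 2*(5*(-38)) = -302 + 2*(-190) = -302 - 380 = -682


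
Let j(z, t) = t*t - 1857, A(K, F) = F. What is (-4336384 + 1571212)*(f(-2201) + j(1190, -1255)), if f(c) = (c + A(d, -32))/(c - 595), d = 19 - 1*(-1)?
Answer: -1013569178993191/233 ≈ -4.3501e+12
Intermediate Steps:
d = 20 (d = 19 + 1 = 20)
j(z, t) = -1857 + t² (j(z, t) = t² - 1857 = -1857 + t²)
f(c) = (-32 + c)/(-595 + c) (f(c) = (c - 32)/(c - 595) = (-32 + c)/(-595 + c))
(-4336384 + 1571212)*(f(-2201) + j(1190, -1255)) = (-4336384 + 1571212)*((-32 - 2201)/(-595 - 2201) + (-1857 + (-1255)²)) = -2765172*(-2233/(-2796) + (-1857 + 1575025)) = -2765172*(-1/2796*(-2233) + 1573168) = -2765172*(2233/2796 + 1573168) = -2765172*4398579961/2796 = -1013569178993191/233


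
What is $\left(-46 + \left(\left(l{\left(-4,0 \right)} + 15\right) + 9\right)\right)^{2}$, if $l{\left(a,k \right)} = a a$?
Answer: $36$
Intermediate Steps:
$l{\left(a,k \right)} = a^{2}$
$\left(-46 + \left(\left(l{\left(-4,0 \right)} + 15\right) + 9\right)\right)^{2} = \left(-46 + \left(\left(\left(-4\right)^{2} + 15\right) + 9\right)\right)^{2} = \left(-46 + \left(\left(16 + 15\right) + 9\right)\right)^{2} = \left(-46 + \left(31 + 9\right)\right)^{2} = \left(-46 + 40\right)^{2} = \left(-6\right)^{2} = 36$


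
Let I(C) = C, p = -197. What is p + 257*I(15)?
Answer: 3658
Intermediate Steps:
p + 257*I(15) = -197 + 257*15 = -197 + 3855 = 3658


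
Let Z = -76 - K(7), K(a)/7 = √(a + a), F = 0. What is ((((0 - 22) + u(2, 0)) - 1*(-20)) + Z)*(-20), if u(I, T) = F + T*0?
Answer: 1560 + 140*√14 ≈ 2083.8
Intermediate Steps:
u(I, T) = 0 (u(I, T) = 0 + T*0 = 0 + 0 = 0)
K(a) = 7*√2*√a (K(a) = 7*√(a + a) = 7*√(2*a) = 7*(√2*√a) = 7*√2*√a)
Z = -76 - 7*√14 (Z = -76 - 7*√2*√7 = -76 - 7*√14 ≈ -102.19)
((((0 - 22) + u(2, 0)) - 1*(-20)) + Z)*(-20) = ((((0 - 22) + 0) - 1*(-20)) + (-76 - 7*√14))*(-20) = (((-22 + 0) + 20) + (-76 - 7*√14))*(-20) = ((-22 + 20) + (-76 - 7*√14))*(-20) = (-2 + (-76 - 7*√14))*(-20) = (-78 - 7*√14)*(-20) = 1560 + 140*√14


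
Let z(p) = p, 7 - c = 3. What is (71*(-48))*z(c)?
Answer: -13632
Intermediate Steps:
c = 4 (c = 7 - 1*3 = 7 - 3 = 4)
(71*(-48))*z(c) = (71*(-48))*4 = -3408*4 = -13632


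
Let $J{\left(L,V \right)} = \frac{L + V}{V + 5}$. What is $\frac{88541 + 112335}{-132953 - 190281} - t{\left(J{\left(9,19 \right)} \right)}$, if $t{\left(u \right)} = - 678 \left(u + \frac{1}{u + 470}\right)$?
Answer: $\frac{361774505599}{456891259} \approx 791.82$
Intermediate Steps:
$J{\left(L,V \right)} = \frac{L + V}{5 + V}$
$t{\left(u \right)} = - 678 u - \frac{678}{470 + u}$ ($t{\left(u \right)} = - 678 \left(u + \frac{1}{470 + u}\right) = - 678 u - \frac{678}{470 + u}$)
$\frac{88541 + 112335}{-132953 - 190281} - t{\left(J{\left(9,19 \right)} \right)} = \frac{88541 + 112335}{-132953 - 190281} - \frac{678 \left(-1 - \left(\frac{9 + 19}{5 + 19}\right)^{2} - 470 \frac{9 + 19}{5 + 19}\right)}{470 + \frac{9 + 19}{5 + 19}} = \frac{200876}{-323234} - \frac{678 \left(-1 - \left(\frac{1}{24} \cdot 28\right)^{2} - 470 \cdot \frac{1}{24} \cdot 28\right)}{470 + \frac{1}{24} \cdot 28} = 200876 \left(- \frac{1}{323234}\right) - \frac{678 \left(-1 - \left(\frac{1}{24} \cdot 28\right)^{2} - 470 \cdot \frac{1}{24} \cdot 28\right)}{470 + \frac{1}{24} \cdot 28} = - \frac{100438}{161617} - \frac{678 \left(-1 - \left(\frac{7}{6}\right)^{2} - \frac{1645}{3}\right)}{470 + \frac{7}{6}} = - \frac{100438}{161617} - \frac{678 \left(-1 - \frac{49}{36} - \frac{1645}{3}\right)}{\frac{2827}{6}} = - \frac{100438}{161617} - 678 \cdot \frac{6}{2827} \left(-1 - \frac{49}{36} - \frac{1645}{3}\right) = - \frac{100438}{161617} - 678 \cdot \frac{6}{2827} \left(- \frac{19825}{36}\right) = - \frac{100438}{161617} - - \frac{2240225}{2827} = - \frac{100438}{161617} + \frac{2240225}{2827} = \frac{361774505599}{456891259}$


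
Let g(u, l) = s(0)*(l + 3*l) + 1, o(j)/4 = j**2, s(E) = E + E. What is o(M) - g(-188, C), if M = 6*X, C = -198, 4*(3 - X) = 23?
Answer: 1088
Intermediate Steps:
X = -11/4 (X = 3 - 1/4*23 = 3 - 23/4 = -11/4 ≈ -2.7500)
M = -33/2 (M = 6*(-11/4) = -33/2 ≈ -16.500)
s(E) = 2*E
o(j) = 4*j**2
g(u, l) = 1 (g(u, l) = (2*0)*(l + 3*l) + 1 = 0*(4*l) + 1 = 0 + 1 = 1)
o(M) - g(-188, C) = 4*(-33/2)**2 - 1*1 = 4*(1089/4) - 1 = 1089 - 1 = 1088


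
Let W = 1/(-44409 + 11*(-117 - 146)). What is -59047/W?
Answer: 2793041194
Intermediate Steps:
W = -1/47302 (W = 1/(-44409 + 11*(-263)) = 1/(-44409 - 2893) = 1/(-47302) = -1/47302 ≈ -2.1141e-5)
-59047/W = -59047/(-1/47302) = -59047*(-47302) = 2793041194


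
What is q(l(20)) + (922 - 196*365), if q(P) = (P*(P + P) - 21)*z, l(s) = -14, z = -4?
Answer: -72102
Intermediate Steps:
q(P) = 84 - 8*P**2 (q(P) = (P*(P + P) - 21)*(-4) = (P*(2*P) - 21)*(-4) = (2*P**2 - 21)*(-4) = (-21 + 2*P**2)*(-4) = 84 - 8*P**2)
q(l(20)) + (922 - 196*365) = (84 - 8*(-14)**2) + (922 - 196*365) = (84 - 8*196) + (922 - 71540) = (84 - 1568) - 70618 = -1484 - 70618 = -72102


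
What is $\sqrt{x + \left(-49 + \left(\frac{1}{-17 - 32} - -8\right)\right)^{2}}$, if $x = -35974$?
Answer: $\frac{i \sqrt{82333474}}{49} \approx 185.18 i$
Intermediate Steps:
$\sqrt{x + \left(-49 + \left(\frac{1}{-17 - 32} - -8\right)\right)^{2}} = \sqrt{-35974 + \left(-49 + \left(\frac{1}{-17 - 32} - -8\right)\right)^{2}} = \sqrt{-35974 + \left(-49 + \left(\frac{1}{-49} + 8\right)\right)^{2}} = \sqrt{-35974 + \left(-49 + \left(- \frac{1}{49} + 8\right)\right)^{2}} = \sqrt{-35974 + \left(-49 + \frac{391}{49}\right)^{2}} = \sqrt{-35974 + \left(- \frac{2010}{49}\right)^{2}} = \sqrt{-35974 + \frac{4040100}{2401}} = \sqrt{- \frac{82333474}{2401}} = \frac{i \sqrt{82333474}}{49}$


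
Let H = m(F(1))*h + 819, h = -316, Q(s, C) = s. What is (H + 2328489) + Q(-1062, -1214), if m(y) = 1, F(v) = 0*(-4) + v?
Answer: 2327930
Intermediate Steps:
F(v) = v (F(v) = 0 + v = v)
H = 503 (H = 1*(-316) + 819 = -316 + 819 = 503)
(H + 2328489) + Q(-1062, -1214) = (503 + 2328489) - 1062 = 2328992 - 1062 = 2327930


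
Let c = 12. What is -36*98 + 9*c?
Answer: -3420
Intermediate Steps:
-36*98 + 9*c = -36*98 + 9*12 = -3528 + 108 = -3420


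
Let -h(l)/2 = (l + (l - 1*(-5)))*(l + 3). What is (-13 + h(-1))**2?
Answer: 625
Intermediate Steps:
h(l) = -2*(3 + l)*(5 + 2*l) (h(l) = -2*(l + (l - 1*(-5)))*(l + 3) = -2*(l + (l + 5))*(3 + l) = -2*(l + (5 + l))*(3 + l) = -2*(5 + 2*l)*(3 + l) = -2*(3 + l)*(5 + 2*l))
(-13 + h(-1))**2 = (-13 + (-30 - 22*(-1) - 4*(-1)**2))**2 = (-13 + (-30 + 22 - 4*1))**2 = (-13 + (-30 + 22 - 4))**2 = (-13 - 12)**2 = (-25)**2 = 625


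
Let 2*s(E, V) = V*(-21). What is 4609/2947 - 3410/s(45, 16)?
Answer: 773113/35364 ≈ 21.862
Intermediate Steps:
s(E, V) = -21*V/2 (s(E, V) = (V*(-21))/2 = (-21*V)/2 = -21*V/2)
4609/2947 - 3410/s(45, 16) = 4609/2947 - 3410/((-21/2*16)) = 4609*(1/2947) - 3410/(-168) = 4609/2947 - 3410*(-1/168) = 4609/2947 + 1705/84 = 773113/35364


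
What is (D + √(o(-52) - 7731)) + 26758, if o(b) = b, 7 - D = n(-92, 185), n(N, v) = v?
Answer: 26580 + I*√7783 ≈ 26580.0 + 88.221*I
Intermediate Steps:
D = -178 (D = 7 - 1*185 = 7 - 185 = -178)
(D + √(o(-52) - 7731)) + 26758 = (-178 + √(-52 - 7731)) + 26758 = (-178 + √(-7783)) + 26758 = (-178 + I*√7783) + 26758 = 26580 + I*√7783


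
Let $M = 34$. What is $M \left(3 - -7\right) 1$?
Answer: $340$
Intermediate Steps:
$M \left(3 - -7\right) 1 = 34 \left(3 - -7\right) 1 = 34 \left(3 + 7\right) 1 = 34 \cdot 10 \cdot 1 = 340 \cdot 1 = 340$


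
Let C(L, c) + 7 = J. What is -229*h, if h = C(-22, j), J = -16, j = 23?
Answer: 5267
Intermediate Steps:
C(L, c) = -23 (C(L, c) = -7 - 16 = -23)
h = -23
-229*h = -229*(-23) = 5267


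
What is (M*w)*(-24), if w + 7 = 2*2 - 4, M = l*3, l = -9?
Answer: -4536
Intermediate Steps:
M = -27 (M = -9*3 = -27)
w = -7 (w = -7 + (2*2 - 4) = -7 + (4 - 4) = -7 + 0 = -7)
(M*w)*(-24) = -27*(-7)*(-24) = 189*(-24) = -4536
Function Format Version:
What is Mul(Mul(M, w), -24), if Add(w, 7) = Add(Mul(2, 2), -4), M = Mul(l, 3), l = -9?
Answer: -4536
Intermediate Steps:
M = -27 (M = Mul(-9, 3) = -27)
w = -7 (w = Add(-7, Add(Mul(2, 2), -4)) = Add(-7, Add(4, -4)) = Add(-7, 0) = -7)
Mul(Mul(M, w), -24) = Mul(Mul(-27, -7), -24) = Mul(189, -24) = -4536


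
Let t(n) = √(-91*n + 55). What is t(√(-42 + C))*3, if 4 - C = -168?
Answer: 3*√(55 - 91*√130) ≈ 94.037*I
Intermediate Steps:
C = 172 (C = 4 - 1*(-168) = 4 + 168 = 172)
t(n) = √(55 - 91*n)
t(√(-42 + C))*3 = √(55 - 91*√(-42 + 172))*3 = √(55 - 91*√130)*3 = 3*√(55 - 91*√130)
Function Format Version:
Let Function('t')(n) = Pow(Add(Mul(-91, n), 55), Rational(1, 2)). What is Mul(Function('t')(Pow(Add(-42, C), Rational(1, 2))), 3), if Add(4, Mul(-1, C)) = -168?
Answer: Mul(3, Pow(Add(55, Mul(-91, Pow(130, Rational(1, 2)))), Rational(1, 2))) ≈ Mul(94.037, I)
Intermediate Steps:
C = 172 (C = Add(4, Mul(-1, -168)) = Add(4, 168) = 172)
Function('t')(n) = Pow(Add(55, Mul(-91, n)), Rational(1, 2))
Mul(Function('t')(Pow(Add(-42, C), Rational(1, 2))), 3) = Mul(Pow(Add(55, Mul(-91, Pow(Add(-42, 172), Rational(1, 2)))), Rational(1, 2)), 3) = Mul(Pow(Add(55, Mul(-91, Pow(130, Rational(1, 2)))), Rational(1, 2)), 3) = Mul(3, Pow(Add(55, Mul(-91, Pow(130, Rational(1, 2)))), Rational(1, 2)))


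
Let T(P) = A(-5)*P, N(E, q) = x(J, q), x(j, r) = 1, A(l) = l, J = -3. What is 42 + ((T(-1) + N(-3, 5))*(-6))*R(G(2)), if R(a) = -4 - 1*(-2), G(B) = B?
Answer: 114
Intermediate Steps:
R(a) = -2 (R(a) = -4 + 2 = -2)
N(E, q) = 1
T(P) = -5*P
42 + ((T(-1) + N(-3, 5))*(-6))*R(G(2)) = 42 + ((-5*(-1) + 1)*(-6))*(-2) = 42 + ((5 + 1)*(-6))*(-2) = 42 + (6*(-6))*(-2) = 42 - 36*(-2) = 42 + 72 = 114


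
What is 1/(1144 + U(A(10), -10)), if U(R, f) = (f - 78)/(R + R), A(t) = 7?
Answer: 7/7964 ≈ 0.00087896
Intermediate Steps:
U(R, f) = (-78 + f)/(2*R) (U(R, f) = (-78 + f)/((2*R)) = (-78 + f)*(1/(2*R)) = (-78 + f)/(2*R))
1/(1144 + U(A(10), -10)) = 1/(1144 + (1/2)*(-78 - 10)/7) = 1/(1144 + (1/2)*(1/7)*(-88)) = 1/(1144 - 44/7) = 1/(7964/7) = 7/7964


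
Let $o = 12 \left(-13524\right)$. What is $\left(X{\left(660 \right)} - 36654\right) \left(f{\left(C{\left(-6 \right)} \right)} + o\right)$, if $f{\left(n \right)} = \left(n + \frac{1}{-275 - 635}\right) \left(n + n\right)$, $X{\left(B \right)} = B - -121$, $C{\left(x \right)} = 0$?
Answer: $5821757424$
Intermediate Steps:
$X{\left(B \right)} = 121 + B$ ($X{\left(B \right)} = B + 121 = 121 + B$)
$o = -162288$
$f{\left(n \right)} = 2 n \left(- \frac{1}{910} + n\right)$ ($f{\left(n \right)} = \left(n + \frac{1}{-910}\right) 2 n = \left(n - \frac{1}{910}\right) 2 n = \left(- \frac{1}{910} + n\right) 2 n = 2 n \left(- \frac{1}{910} + n\right)$)
$\left(X{\left(660 \right)} - 36654\right) \left(f{\left(C{\left(-6 \right)} \right)} + o\right) = \left(\left(121 + 660\right) - 36654\right) \left(\frac{1}{455} \cdot 0 \left(-1 + 910 \cdot 0\right) - 162288\right) = \left(781 - 36654\right) \left(\frac{1}{455} \cdot 0 \left(-1 + 0\right) - 162288\right) = - 35873 \left(\frac{1}{455} \cdot 0 \left(-1\right) - 162288\right) = - 35873 \left(0 - 162288\right) = \left(-35873\right) \left(-162288\right) = 5821757424$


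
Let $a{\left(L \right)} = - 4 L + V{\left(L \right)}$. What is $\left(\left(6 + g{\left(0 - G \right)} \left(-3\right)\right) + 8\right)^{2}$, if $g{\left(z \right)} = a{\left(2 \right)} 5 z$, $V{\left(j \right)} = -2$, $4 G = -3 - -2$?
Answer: $\frac{10609}{4} \approx 2652.3$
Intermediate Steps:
$G = - \frac{1}{4}$ ($G = \frac{-3 - -2}{4} = \frac{-3 + 2}{4} = \frac{1}{4} \left(-1\right) = - \frac{1}{4} \approx -0.25$)
$a{\left(L \right)} = -2 - 4 L$ ($a{\left(L \right)} = - 4 L - 2 = -2 - 4 L$)
$g{\left(z \right)} = - 50 z$ ($g{\left(z \right)} = \left(-2 - 8\right) 5 z = - 10 \cdot 5 z = - 50 z$)
$\left(\left(6 + g{\left(0 - G \right)} \left(-3\right)\right) + 8\right)^{2} = \left(\left(6 + - 50 \left(0 - - \frac{1}{4}\right) \left(-3\right)\right) + 8\right)^{2} = \left(\left(6 + - 50 \left(0 + \frac{1}{4}\right) \left(-3\right)\right) + 8\right)^{2} = \left(\left(6 + \left(-50\right) \frac{1}{4} \left(-3\right)\right) + 8\right)^{2} = \left(\left(6 - - \frac{75}{2}\right) + 8\right)^{2} = \left(\left(6 + \frac{75}{2}\right) + 8\right)^{2} = \left(\frac{87}{2} + 8\right)^{2} = \left(\frac{103}{2}\right)^{2} = \frac{10609}{4}$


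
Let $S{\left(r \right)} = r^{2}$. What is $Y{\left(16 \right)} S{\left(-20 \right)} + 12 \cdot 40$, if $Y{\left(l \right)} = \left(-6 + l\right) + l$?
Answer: $10880$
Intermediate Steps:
$Y{\left(l \right)} = -6 + 2 l$
$Y{\left(16 \right)} S{\left(-20 \right)} + 12 \cdot 40 = \left(-6 + 2 \cdot 16\right) \left(-20\right)^{2} + 12 \cdot 40 = \left(-6 + 32\right) 400 + 480 = 26 \cdot 400 + 480 = 10400 + 480 = 10880$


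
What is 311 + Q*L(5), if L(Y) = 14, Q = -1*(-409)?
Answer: 6037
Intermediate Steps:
Q = 409
311 + Q*L(5) = 311 + 409*14 = 311 + 5726 = 6037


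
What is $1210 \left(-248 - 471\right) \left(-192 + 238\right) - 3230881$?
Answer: $-43250421$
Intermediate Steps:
$1210 \left(-248 - 471\right) \left(-192 + 238\right) - 3230881 = 1210 \left(\left(-719\right) 46\right) - 3230881 = 1210 \left(-33074\right) - 3230881 = -40019540 - 3230881 = -43250421$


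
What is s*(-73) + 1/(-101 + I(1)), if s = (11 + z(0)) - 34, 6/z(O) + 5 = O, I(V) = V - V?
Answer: 892128/505 ≈ 1766.6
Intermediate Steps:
I(V) = 0
z(O) = 6/(-5 + O)
s = -121/5 (s = (11 + 6/(-5 + 0)) - 34 = (11 + 6/(-5)) - 34 = (11 + 6*(-⅕)) - 34 = (11 - 6/5) - 34 = 49/5 - 34 = -121/5 ≈ -24.200)
s*(-73) + 1/(-101 + I(1)) = -121/5*(-73) + 1/(-101 + 0) = 8833/5 + 1/(-101) = 8833/5 - 1/101 = 892128/505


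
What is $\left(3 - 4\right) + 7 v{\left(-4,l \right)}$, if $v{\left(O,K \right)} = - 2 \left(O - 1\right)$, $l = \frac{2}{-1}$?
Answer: $69$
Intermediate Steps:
$l = -2$ ($l = 2 \left(-1\right) = -2$)
$v{\left(O,K \right)} = 2 - 2 O$ ($v{\left(O,K \right)} = - 2 \left(-1 + O\right) = 2 - 2 O$)
$\left(3 - 4\right) + 7 v{\left(-4,l \right)} = \left(3 - 4\right) + 7 \left(2 - -8\right) = \left(3 - 4\right) + 7 \left(2 + 8\right) = -1 + 7 \cdot 10 = -1 + 70 = 69$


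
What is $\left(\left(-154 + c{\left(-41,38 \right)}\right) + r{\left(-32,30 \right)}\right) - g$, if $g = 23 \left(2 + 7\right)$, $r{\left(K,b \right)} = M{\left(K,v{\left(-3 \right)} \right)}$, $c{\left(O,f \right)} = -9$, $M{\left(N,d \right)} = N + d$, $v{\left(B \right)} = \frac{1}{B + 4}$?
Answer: $-401$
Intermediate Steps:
$v{\left(B \right)} = \frac{1}{4 + B}$
$r{\left(K,b \right)} = 1 + K$ ($r{\left(K,b \right)} = K + \frac{1}{4 - 3} = K + 1^{-1} = K + 1 = 1 + K$)
$g = 207$ ($g = 23 \cdot 9 = 207$)
$\left(\left(-154 + c{\left(-41,38 \right)}\right) + r{\left(-32,30 \right)}\right) - g = \left(\left(-154 - 9\right) + \left(1 - 32\right)\right) - 207 = \left(-163 - 31\right) - 207 = -194 - 207 = -401$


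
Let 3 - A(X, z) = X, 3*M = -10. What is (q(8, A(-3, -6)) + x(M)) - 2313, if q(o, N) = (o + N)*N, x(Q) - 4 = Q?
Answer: -6685/3 ≈ -2228.3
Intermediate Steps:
M = -10/3 (M = (1/3)*(-10) = -10/3 ≈ -3.3333)
A(X, z) = 3 - X
x(Q) = 4 + Q
q(o, N) = N*(N + o) (q(o, N) = (N + o)*N = N*(N + o))
(q(8, A(-3, -6)) + x(M)) - 2313 = ((3 - 1*(-3))*((3 - 1*(-3)) + 8) + (4 - 10/3)) - 2313 = ((3 + 3)*((3 + 3) + 8) + 2/3) - 2313 = (6*(6 + 8) + 2/3) - 2313 = (6*14 + 2/3) - 2313 = (84 + 2/3) - 2313 = 254/3 - 2313 = -6685/3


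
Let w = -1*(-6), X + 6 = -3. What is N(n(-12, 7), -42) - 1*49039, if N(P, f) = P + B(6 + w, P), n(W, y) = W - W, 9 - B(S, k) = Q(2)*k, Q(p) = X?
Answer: -49030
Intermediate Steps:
X = -9 (X = -6 - 3 = -9)
w = 6
Q(p) = -9
B(S, k) = 9 + 9*k (B(S, k) = 9 - (-9)*k = 9 + 9*k)
n(W, y) = 0
N(P, f) = 9 + 10*P (N(P, f) = P + (9 + 9*P) = 9 + 10*P)
N(n(-12, 7), -42) - 1*49039 = (9 + 10*0) - 1*49039 = (9 + 0) - 49039 = 9 - 49039 = -49030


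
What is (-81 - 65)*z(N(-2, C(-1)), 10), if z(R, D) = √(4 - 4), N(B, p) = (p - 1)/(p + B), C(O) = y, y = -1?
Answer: 0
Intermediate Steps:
C(O) = -1
N(B, p) = (-1 + p)/(B + p)
z(R, D) = 0 (z(R, D) = √0 = 0)
(-81 - 65)*z(N(-2, C(-1)), 10) = (-81 - 65)*0 = -146*0 = 0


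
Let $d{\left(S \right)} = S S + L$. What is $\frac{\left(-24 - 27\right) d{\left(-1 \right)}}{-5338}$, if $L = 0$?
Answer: $\frac{3}{314} \approx 0.0095541$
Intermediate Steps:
$d{\left(S \right)} = S^{2}$ ($d{\left(S \right)} = S S + 0 = S^{2} + 0 = S^{2}$)
$\frac{\left(-24 - 27\right) d{\left(-1 \right)}}{-5338} = \frac{\left(-24 - 27\right) \left(-1\right)^{2}}{-5338} = \left(-51\right) 1 \left(- \frac{1}{5338}\right) = \left(-51\right) \left(- \frac{1}{5338}\right) = \frac{3}{314}$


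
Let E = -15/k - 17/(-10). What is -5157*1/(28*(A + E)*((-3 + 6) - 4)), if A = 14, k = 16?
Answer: 103140/8267 ≈ 12.476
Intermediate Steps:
E = 61/80 (E = -15/16 - 17/(-10) = -15*1/16 - 17*(-1/10) = -15/16 + 17/10 = 61/80 ≈ 0.76250)
-5157*1/(28*(A + E)*((-3 + 6) - 4)) = -5157*1/(28*(14 + 61/80)*((-3 + 6) - 4)) = -5157*20/(8267*(3 - 4)) = -5157/(1181*(-(-28)*(-1))/80) = -5157/(1181*(-14*2)/80) = -5157/((1181/80)*(-28)) = -5157/(-8267/20) = -5157*(-20/8267) = 103140/8267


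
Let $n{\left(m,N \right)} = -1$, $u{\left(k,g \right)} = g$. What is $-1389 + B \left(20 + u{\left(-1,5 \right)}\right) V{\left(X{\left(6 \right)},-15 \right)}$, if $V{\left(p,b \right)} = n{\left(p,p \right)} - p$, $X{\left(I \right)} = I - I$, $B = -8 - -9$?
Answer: $-1414$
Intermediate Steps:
$B = 1$ ($B = -8 + 9 = 1$)
$X{\left(I \right)} = 0$
$V{\left(p,b \right)} = -1 - p$
$-1389 + B \left(20 + u{\left(-1,5 \right)}\right) V{\left(X{\left(6 \right)},-15 \right)} = -1389 + 1 \left(20 + 5\right) \left(-1 - 0\right) = -1389 + 1 \cdot 25 \left(-1 + 0\right) = -1389 + 25 \left(-1\right) = -1389 - 25 = -1414$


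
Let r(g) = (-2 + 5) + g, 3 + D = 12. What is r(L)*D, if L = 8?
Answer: 99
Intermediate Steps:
D = 9 (D = -3 + 12 = 9)
r(g) = 3 + g
r(L)*D = (3 + 8)*9 = 11*9 = 99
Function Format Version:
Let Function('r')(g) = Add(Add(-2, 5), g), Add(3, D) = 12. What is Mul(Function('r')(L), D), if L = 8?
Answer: 99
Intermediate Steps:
D = 9 (D = Add(-3, 12) = 9)
Function('r')(g) = Add(3, g)
Mul(Function('r')(L), D) = Mul(Add(3, 8), 9) = Mul(11, 9) = 99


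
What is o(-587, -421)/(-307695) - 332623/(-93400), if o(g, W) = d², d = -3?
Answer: 6823039559/1915914200 ≈ 3.5612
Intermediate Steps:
o(g, W) = 9 (o(g, W) = (-3)² = 9)
o(-587, -421)/(-307695) - 332623/(-93400) = 9/(-307695) - 332623/(-93400) = 9*(-1/307695) - 332623*(-1/93400) = -3/102565 + 332623/93400 = 6823039559/1915914200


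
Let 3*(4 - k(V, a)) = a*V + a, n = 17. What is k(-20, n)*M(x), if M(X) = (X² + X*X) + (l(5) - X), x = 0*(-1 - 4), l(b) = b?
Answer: 1675/3 ≈ 558.33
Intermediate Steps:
k(V, a) = 4 - a/3 - V*a/3 (k(V, a) = 4 - (a*V + a)/3 = 4 - (V*a + a)/3 = 4 - (a + V*a)/3 = 4 + (-a/3 - V*a/3) = 4 - a/3 - V*a/3)
x = 0 (x = 0*(-5) = 0)
M(X) = 5 - X + 2*X² (M(X) = (X² + X*X) + (5 - X) = (X² + X²) + (5 - X) = 2*X² + (5 - X) = 5 - X + 2*X²)
k(-20, n)*M(x) = (4 - ⅓*17 - ⅓*(-20)*17)*(5 - 1*0 + 2*0²) = (4 - 17/3 + 340/3)*(5 + 0 + 2*0) = 335*(5 + 0 + 0)/3 = (335/3)*5 = 1675/3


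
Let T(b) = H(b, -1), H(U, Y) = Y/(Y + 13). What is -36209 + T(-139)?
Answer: -434509/12 ≈ -36209.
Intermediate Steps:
H(U, Y) = Y/(13 + Y)
T(b) = -1/12 (T(b) = -1/(13 - 1) = -1/12)
-36209 + T(-139) = -36209 - 1/12 = -434509/12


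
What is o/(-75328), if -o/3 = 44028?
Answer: 33021/18832 ≈ 1.7535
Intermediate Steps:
o = -132084 (o = -3*44028 = -132084)
o/(-75328) = -132084/(-75328) = -132084*(-1/75328) = 33021/18832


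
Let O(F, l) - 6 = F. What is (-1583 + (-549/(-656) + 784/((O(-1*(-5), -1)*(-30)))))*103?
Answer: -17665580161/108240 ≈ -1.6321e+5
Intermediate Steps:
O(F, l) = 6 + F
(-1583 + (-549/(-656) + 784/((O(-1*(-5), -1)*(-30)))))*103 = (-1583 + (-549/(-656) + 784/(((6 - 1*(-5))*(-30)))))*103 = (-1583 + (-549*(-1/656) + 784/(((6 + 5)*(-30)))))*103 = (-1583 + (549/656 + 784/((11*(-30)))))*103 = (-1583 + (549/656 + 784/(-330)))*103 = (-1583 + (549/656 + 784*(-1/330)))*103 = (-1583 + (549/656 - 392/165))*103 = (-1583 - 166567/108240)*103 = -171510487/108240*103 = -17665580161/108240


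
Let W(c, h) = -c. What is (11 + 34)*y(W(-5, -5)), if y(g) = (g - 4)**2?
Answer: 45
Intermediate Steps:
y(g) = (-4 + g)**2
(11 + 34)*y(W(-5, -5)) = (11 + 34)*(-4 - 1*(-5))**2 = 45*(-4 + 5)**2 = 45*1**2 = 45*1 = 45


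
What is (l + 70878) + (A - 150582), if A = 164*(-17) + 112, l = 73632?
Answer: -8748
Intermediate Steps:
A = -2676 (A = -2788 + 112 = -2676)
(l + 70878) + (A - 150582) = (73632 + 70878) + (-2676 - 150582) = 144510 - 153258 = -8748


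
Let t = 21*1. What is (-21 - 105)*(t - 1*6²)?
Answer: 1890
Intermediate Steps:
t = 21
(-21 - 105)*(t - 1*6²) = (-21 - 105)*(21 - 1*6²) = -126*(21 - 1*36) = -126*(21 - 36) = -126*(-15) = 1890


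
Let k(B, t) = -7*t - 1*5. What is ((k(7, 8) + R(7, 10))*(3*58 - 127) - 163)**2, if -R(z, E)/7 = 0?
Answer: 9180900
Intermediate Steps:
R(z, E) = 0 (R(z, E) = -7*0 = 0)
k(B, t) = -5 - 7*t (k(B, t) = -7*t - 5 = -5 - 7*t)
((k(7, 8) + R(7, 10))*(3*58 - 127) - 163)**2 = (((-5 - 7*8) + 0)*(3*58 - 127) - 163)**2 = (((-5 - 56) + 0)*(174 - 127) - 163)**2 = ((-61 + 0)*47 - 163)**2 = (-61*47 - 163)**2 = (-2867 - 163)**2 = (-3030)**2 = 9180900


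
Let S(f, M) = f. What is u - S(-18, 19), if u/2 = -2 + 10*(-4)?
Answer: -66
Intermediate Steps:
u = -84 (u = 2*(-2 + 10*(-4)) = 2*(-2 - 40) = 2*(-42) = -84)
u - S(-18, 19) = -84 - 1*(-18) = -84 + 18 = -66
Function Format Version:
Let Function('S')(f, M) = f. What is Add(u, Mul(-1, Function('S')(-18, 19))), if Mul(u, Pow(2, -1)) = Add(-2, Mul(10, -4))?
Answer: -66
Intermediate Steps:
u = -84 (u = Mul(2, Add(-2, Mul(10, -4))) = Mul(2, Add(-2, -40)) = Mul(2, -42) = -84)
Add(u, Mul(-1, Function('S')(-18, 19))) = Add(-84, Mul(-1, -18)) = Add(-84, 18) = -66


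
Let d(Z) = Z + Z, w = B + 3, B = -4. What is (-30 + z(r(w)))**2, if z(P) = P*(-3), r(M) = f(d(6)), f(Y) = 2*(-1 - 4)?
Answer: 0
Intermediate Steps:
w = -1 (w = -4 + 3 = -1)
d(Z) = 2*Z
f(Y) = -10 (f(Y) = 2*(-5) = -10)
r(M) = -10
z(P) = -3*P
(-30 + z(r(w)))**2 = (-30 - 3*(-10))**2 = (-30 + 30)**2 = 0**2 = 0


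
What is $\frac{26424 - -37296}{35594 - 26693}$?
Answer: $\frac{7080}{989} \approx 7.1587$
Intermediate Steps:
$\frac{26424 - -37296}{35594 - 26693} = \frac{26424 + 37296}{8901} = 63720 \cdot \frac{1}{8901} = \frac{7080}{989}$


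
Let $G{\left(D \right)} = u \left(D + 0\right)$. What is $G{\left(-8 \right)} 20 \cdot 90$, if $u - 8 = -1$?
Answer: $-100800$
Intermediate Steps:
$u = 7$ ($u = 8 - 1 = 7$)
$G{\left(D \right)} = 7 D$ ($G{\left(D \right)} = 7 \left(D + 0\right) = 7 D$)
$G{\left(-8 \right)} 20 \cdot 90 = 7 \left(-8\right) 20 \cdot 90 = \left(-56\right) 20 \cdot 90 = \left(-1120\right) 90 = -100800$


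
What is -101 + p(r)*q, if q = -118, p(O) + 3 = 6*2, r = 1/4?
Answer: -1163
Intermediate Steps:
r = ¼ ≈ 0.25000
p(O) = 9 (p(O) = -3 + 6*2 = -3 + 12 = 9)
-101 + p(r)*q = -101 + 9*(-118) = -101 - 1062 = -1163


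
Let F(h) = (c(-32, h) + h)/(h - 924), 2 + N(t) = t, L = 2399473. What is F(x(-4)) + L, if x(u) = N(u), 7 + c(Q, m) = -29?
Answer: 371918322/155 ≈ 2.3995e+6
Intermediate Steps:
c(Q, m) = -36 (c(Q, m) = -7 - 29 = -36)
N(t) = -2 + t
x(u) = -2 + u
F(h) = (-36 + h)/(-924 + h) (F(h) = (-36 + h)/(h - 924) = (-36 + h)/(-924 + h))
F(x(-4)) + L = (-36 + (-2 - 4))/(-924 + (-2 - 4)) + 2399473 = (-36 - 6)/(-924 - 6) + 2399473 = -42/(-930) + 2399473 = -1/930*(-42) + 2399473 = 7/155 + 2399473 = 371918322/155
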